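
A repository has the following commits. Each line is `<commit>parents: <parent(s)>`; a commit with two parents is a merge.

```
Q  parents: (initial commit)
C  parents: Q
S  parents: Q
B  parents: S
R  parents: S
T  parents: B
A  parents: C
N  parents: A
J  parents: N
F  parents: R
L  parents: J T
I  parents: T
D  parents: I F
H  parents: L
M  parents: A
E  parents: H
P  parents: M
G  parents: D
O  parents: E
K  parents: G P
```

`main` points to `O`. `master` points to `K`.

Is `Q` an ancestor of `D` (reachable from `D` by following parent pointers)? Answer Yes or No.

Yes

Ancestors of D (commits reachable by following parents): {B, D, F, I, Q, R, S, T}.
Q is in that set, so it is an ancestor of D.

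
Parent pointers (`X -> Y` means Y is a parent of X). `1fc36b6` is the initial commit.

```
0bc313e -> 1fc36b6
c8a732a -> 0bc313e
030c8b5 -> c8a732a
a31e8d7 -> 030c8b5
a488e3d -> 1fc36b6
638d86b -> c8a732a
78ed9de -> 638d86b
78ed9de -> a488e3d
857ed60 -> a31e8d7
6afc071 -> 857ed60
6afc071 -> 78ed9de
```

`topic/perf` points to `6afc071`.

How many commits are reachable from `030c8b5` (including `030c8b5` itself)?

4

Walking parent pointers from 030c8b5: reachable set = {030c8b5, 0bc313e, 1fc36b6, c8a732a}.
That is 4 commits.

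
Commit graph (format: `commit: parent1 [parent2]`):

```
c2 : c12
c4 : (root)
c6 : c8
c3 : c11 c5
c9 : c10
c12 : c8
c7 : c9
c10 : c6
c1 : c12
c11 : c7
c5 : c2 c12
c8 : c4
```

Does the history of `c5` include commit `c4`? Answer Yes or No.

Yes

Ancestors of c5 (commits reachable by following parents): {c12, c2, c4, c5, c8}.
c4 is in that set, so it is an ancestor of c5.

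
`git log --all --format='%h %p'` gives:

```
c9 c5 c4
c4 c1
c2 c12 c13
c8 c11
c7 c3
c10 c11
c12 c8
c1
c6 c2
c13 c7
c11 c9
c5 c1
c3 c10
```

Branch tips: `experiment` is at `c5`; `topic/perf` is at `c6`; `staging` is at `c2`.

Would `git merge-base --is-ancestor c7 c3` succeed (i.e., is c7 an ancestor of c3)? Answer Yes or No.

Ancestors of c3: {c1, c10, c11, c3, c4, c5, c9}.
c7 is not in that set, so it is not an ancestor of c3.

No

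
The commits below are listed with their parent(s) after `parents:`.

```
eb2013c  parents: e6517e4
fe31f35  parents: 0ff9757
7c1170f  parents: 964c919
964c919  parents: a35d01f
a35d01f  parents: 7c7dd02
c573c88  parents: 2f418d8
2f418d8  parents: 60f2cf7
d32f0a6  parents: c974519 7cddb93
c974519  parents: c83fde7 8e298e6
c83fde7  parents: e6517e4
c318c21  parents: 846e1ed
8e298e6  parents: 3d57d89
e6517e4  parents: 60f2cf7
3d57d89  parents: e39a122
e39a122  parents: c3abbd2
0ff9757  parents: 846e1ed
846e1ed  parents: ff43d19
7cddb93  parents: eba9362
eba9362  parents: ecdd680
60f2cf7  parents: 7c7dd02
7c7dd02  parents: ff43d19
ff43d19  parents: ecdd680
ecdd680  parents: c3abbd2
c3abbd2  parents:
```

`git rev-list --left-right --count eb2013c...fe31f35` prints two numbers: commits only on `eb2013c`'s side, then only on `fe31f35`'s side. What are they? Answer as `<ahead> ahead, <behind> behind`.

Reachable from eb2013c: {60f2cf7, 7c7dd02, c3abbd2, e6517e4, eb2013c, ecdd680, ff43d19}.
Reachable from fe31f35: {0ff9757, 846e1ed, c3abbd2, ecdd680, fe31f35, ff43d19}.
Only in eb2013c's history (ahead): {60f2cf7, 7c7dd02, e6517e4, eb2013c} — 4.
Only in fe31f35's history (behind): {0ff9757, 846e1ed, fe31f35} — 3.

4 ahead, 3 behind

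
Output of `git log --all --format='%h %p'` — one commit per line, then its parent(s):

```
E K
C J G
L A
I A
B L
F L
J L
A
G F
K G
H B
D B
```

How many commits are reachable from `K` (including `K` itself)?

5

Walking parent pointers from K: reachable set = {A, F, G, K, L}.
That is 5 commits.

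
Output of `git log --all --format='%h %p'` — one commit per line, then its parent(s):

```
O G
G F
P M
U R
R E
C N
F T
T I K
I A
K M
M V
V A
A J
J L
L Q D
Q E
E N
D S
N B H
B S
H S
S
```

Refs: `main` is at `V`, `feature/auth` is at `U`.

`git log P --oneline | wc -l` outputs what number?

Walking parent pointers from P: reachable set = {A, B, D, E, H, J, L, M, N, P, Q, S, V}.
That is 13 commits.

13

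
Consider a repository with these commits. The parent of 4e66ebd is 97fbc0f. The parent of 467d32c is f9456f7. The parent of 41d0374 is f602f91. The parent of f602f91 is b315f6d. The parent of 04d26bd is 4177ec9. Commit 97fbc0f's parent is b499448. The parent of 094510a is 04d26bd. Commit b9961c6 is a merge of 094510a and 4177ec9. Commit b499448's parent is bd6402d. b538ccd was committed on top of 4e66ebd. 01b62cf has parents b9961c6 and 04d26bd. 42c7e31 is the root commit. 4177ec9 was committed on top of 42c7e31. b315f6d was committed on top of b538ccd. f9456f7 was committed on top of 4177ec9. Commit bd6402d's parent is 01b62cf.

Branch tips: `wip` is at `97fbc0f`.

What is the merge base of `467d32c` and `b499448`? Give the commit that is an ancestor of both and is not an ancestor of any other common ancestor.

Ancestors of 467d32c: {4177ec9, 42c7e31, 467d32c, f9456f7}.
Ancestors of b499448: {01b62cf, 04d26bd, 094510a, 4177ec9, 42c7e31, b499448, b9961c6, bd6402d}.
Common ancestors: {4177ec9, 42c7e31}.
Among these, 4177ec9 is not an ancestor of any other common ancestor — it is the merge base.

4177ec9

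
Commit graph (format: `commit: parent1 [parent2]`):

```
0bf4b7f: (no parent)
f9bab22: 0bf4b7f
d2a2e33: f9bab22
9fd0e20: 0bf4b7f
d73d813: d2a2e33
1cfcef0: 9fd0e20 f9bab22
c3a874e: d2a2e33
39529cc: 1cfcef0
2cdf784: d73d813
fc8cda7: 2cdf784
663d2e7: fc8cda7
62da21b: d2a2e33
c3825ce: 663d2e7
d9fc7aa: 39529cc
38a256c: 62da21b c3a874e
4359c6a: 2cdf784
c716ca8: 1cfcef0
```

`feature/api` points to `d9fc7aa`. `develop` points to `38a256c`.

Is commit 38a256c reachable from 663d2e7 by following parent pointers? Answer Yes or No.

No

Ancestors of 663d2e7: {0bf4b7f, 2cdf784, 663d2e7, d2a2e33, d73d813, f9bab22, fc8cda7}.
38a256c is not in that set, so it is not an ancestor of 663d2e7.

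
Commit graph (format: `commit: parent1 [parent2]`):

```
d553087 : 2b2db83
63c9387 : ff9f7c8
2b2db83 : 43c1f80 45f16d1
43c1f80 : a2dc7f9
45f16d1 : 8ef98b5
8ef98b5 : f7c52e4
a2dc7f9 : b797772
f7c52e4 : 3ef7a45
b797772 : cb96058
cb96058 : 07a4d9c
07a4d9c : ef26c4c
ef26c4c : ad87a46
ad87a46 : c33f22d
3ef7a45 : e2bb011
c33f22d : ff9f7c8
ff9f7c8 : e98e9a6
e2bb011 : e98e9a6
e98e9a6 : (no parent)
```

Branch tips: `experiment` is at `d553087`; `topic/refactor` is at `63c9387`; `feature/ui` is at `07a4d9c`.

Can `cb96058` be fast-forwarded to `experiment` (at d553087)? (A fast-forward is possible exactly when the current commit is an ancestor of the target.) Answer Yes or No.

Yes

A fast-forward from cb96058 to d553087 is possible iff cb96058 is an ancestor of d553087.
Ancestors of d553087: {07a4d9c, 2b2db83, 3ef7a45, 43c1f80, 45f16d1, 8ef98b5, a2dc7f9, ad87a46, b797772, c33f22d, cb96058, d553087, e2bb011, e98e9a6, ef26c4c, f7c52e4, ff9f7c8}.
cb96058 is among them, so fast-forward is possible.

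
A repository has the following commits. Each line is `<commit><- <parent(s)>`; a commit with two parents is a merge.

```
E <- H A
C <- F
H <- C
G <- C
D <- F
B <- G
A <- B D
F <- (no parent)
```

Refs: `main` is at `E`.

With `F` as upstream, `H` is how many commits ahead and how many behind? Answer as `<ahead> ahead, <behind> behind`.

Reachable from H: {C, F, H}.
Reachable from F: {F}.
Only in H's history (ahead): {C, H} — 2.
Only in F's history (behind): {} — 0.

2 ahead, 0 behind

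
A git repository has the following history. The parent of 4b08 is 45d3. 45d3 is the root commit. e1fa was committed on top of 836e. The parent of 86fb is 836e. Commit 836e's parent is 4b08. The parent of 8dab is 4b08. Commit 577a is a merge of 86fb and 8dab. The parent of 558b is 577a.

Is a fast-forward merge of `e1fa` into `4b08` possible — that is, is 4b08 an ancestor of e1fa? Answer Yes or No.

Yes

A fast-forward from 4b08 to e1fa is possible iff 4b08 is an ancestor of e1fa.
Ancestors of e1fa: {45d3, 4b08, 836e, e1fa}.
4b08 is among them, so fast-forward is possible.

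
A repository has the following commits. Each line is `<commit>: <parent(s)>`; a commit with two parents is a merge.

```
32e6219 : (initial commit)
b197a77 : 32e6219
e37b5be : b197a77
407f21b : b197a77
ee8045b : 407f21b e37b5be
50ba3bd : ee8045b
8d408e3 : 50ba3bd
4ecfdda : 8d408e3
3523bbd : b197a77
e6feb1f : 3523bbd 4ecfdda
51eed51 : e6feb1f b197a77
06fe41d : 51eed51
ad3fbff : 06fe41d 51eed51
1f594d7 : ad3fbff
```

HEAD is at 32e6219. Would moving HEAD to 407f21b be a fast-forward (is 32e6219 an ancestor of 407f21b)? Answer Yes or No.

Yes

A fast-forward from 32e6219 to 407f21b is possible iff 32e6219 is an ancestor of 407f21b.
Ancestors of 407f21b: {32e6219, 407f21b, b197a77}.
32e6219 is among them, so fast-forward is possible.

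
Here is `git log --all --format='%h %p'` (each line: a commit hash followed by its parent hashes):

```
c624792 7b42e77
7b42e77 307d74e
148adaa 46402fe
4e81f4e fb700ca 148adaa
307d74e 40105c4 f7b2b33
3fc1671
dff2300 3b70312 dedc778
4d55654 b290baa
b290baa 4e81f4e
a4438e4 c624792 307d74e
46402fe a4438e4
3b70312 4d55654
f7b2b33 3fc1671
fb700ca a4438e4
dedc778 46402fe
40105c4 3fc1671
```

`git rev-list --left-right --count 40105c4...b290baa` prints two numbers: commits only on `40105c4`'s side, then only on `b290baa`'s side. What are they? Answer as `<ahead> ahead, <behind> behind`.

Reachable from 40105c4: {3fc1671, 40105c4}.
Reachable from b290baa: {148adaa, 307d74e, 3fc1671, 40105c4, 46402fe, 4e81f4e, 7b42e77, a4438e4, b290baa, c624792, f7b2b33, fb700ca}.
Only in 40105c4's history (ahead): {} — 0.
Only in b290baa's history (behind): {148adaa, 307d74e, 46402fe, 4e81f4e, 7b42e77, a4438e4, b290baa, c624792, f7b2b33, fb700ca} — 10.

0 ahead, 10 behind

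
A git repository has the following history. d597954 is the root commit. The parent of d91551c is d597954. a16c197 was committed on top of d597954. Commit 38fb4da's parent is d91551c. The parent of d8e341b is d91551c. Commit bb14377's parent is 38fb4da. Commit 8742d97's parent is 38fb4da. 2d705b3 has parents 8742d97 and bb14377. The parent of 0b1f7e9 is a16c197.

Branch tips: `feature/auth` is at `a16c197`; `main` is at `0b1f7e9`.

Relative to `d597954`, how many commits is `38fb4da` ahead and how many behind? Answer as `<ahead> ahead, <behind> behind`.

Reachable from 38fb4da: {38fb4da, d597954, d91551c}.
Reachable from d597954: {d597954}.
Only in 38fb4da's history (ahead): {38fb4da, d91551c} — 2.
Only in d597954's history (behind): {} — 0.

2 ahead, 0 behind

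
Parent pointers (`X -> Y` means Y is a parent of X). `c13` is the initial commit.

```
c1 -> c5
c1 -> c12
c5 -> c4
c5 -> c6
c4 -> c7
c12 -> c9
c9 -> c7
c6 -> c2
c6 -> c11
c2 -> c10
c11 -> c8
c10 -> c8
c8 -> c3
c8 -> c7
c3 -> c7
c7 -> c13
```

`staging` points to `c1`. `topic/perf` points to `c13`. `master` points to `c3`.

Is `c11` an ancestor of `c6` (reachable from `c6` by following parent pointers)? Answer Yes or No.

Ancestors of c6 (commits reachable by following parents): {c10, c11, c13, c2, c3, c6, c7, c8}.
c11 is in that set, so it is an ancestor of c6.

Yes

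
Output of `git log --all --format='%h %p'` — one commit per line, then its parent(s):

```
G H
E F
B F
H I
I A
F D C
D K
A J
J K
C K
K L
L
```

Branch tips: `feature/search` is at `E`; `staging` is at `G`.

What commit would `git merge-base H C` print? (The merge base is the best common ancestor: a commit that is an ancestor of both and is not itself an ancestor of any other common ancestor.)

K

Ancestors of H: {A, H, I, J, K, L}.
Ancestors of C: {C, K, L}.
Common ancestors: {K, L}.
Among these, K is not an ancestor of any other common ancestor — it is the merge base.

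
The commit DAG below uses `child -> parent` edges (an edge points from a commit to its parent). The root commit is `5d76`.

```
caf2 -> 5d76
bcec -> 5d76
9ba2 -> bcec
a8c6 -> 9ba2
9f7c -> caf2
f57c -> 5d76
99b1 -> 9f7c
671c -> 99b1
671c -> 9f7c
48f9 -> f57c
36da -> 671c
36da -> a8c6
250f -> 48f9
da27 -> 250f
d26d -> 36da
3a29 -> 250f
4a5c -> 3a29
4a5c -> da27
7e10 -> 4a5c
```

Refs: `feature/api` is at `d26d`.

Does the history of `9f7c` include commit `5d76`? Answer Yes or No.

Yes

Ancestors of 9f7c (commits reachable by following parents): {5d76, 9f7c, caf2}.
5d76 is in that set, so it is an ancestor of 9f7c.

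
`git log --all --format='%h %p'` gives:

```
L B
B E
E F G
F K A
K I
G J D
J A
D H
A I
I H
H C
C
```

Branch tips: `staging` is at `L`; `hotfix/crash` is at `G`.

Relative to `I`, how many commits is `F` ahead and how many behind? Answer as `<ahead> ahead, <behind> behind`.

3 ahead, 0 behind

Reachable from F: {A, C, F, H, I, K}.
Reachable from I: {C, H, I}.
Only in F's history (ahead): {A, F, K} — 3.
Only in I's history (behind): {} — 0.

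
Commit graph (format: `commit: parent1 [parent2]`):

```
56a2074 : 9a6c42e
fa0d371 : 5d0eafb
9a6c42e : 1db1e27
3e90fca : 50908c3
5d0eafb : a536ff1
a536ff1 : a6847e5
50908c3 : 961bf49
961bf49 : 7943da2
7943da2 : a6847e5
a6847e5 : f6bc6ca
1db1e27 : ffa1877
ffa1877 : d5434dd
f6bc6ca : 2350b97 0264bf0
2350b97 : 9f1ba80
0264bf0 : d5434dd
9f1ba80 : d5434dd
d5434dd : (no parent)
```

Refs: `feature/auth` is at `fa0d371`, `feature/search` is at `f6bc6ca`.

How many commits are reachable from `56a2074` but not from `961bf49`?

Reachable from 56a2074: {1db1e27, 56a2074, 9a6c42e, d5434dd, ffa1877}.
Reachable from 961bf49: {0264bf0, 2350b97, 7943da2, 961bf49, 9f1ba80, a6847e5, d5434dd, f6bc6ca}.
In 56a2074's history but not 961bf49's: {1db1e27, 56a2074, 9a6c42e, ffa1877} — 4 commits.

4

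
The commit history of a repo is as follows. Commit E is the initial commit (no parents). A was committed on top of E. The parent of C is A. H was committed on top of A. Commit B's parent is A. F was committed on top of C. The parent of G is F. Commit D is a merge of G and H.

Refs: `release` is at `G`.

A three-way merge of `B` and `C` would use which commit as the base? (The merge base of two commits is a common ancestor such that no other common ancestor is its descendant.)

A

Ancestors of B: {A, B, E}.
Ancestors of C: {A, C, E}.
Common ancestors: {A, E}.
Among these, A is not an ancestor of any other common ancestor — it is the merge base.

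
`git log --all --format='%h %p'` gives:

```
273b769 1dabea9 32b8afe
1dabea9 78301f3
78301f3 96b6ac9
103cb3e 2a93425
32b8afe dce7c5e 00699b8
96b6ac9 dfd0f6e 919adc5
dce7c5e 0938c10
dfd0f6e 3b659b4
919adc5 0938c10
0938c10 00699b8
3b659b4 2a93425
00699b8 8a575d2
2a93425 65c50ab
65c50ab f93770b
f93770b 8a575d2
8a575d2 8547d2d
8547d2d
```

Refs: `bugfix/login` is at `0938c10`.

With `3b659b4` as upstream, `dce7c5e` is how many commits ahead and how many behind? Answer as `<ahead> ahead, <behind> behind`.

3 ahead, 4 behind

Reachable from dce7c5e: {00699b8, 0938c10, 8547d2d, 8a575d2, dce7c5e}.
Reachable from 3b659b4: {2a93425, 3b659b4, 65c50ab, 8547d2d, 8a575d2, f93770b}.
Only in dce7c5e's history (ahead): {00699b8, 0938c10, dce7c5e} — 3.
Only in 3b659b4's history (behind): {2a93425, 3b659b4, 65c50ab, f93770b} — 4.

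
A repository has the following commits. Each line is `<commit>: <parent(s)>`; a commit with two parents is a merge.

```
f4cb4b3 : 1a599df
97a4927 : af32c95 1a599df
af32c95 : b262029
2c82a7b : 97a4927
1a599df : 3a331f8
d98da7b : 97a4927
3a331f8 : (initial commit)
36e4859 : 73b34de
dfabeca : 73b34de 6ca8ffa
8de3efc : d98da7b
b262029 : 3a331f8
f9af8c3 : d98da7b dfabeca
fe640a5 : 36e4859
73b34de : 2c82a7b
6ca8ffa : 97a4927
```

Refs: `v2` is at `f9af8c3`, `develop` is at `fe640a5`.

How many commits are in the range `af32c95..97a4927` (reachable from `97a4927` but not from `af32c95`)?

2

Reachable from 97a4927: {1a599df, 3a331f8, 97a4927, af32c95, b262029}.
Reachable from af32c95: {3a331f8, af32c95, b262029}.
In 97a4927's history but not af32c95's: {1a599df, 97a4927} — 2 commits.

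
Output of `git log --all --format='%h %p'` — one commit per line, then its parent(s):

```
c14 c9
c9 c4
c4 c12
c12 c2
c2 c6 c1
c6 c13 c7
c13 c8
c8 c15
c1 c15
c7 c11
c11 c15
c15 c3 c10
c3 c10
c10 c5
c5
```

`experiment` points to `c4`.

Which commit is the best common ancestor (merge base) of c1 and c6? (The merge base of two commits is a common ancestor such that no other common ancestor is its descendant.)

Ancestors of c1: {c1, c10, c15, c3, c5}.
Ancestors of c6: {c10, c11, c13, c15, c3, c5, c6, c7, c8}.
Common ancestors: {c10, c15, c3, c5}.
Among these, c15 is not an ancestor of any other common ancestor — it is the merge base.

c15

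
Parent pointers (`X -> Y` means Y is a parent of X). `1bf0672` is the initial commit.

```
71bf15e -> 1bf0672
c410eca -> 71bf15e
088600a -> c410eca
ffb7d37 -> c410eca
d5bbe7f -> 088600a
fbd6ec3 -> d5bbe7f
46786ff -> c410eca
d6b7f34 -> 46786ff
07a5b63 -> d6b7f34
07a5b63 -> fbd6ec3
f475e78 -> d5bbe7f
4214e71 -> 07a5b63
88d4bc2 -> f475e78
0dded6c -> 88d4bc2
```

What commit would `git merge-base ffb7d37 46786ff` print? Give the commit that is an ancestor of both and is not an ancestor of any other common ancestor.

c410eca

Ancestors of ffb7d37: {1bf0672, 71bf15e, c410eca, ffb7d37}.
Ancestors of 46786ff: {1bf0672, 46786ff, 71bf15e, c410eca}.
Common ancestors: {1bf0672, 71bf15e, c410eca}.
Among these, c410eca is not an ancestor of any other common ancestor — it is the merge base.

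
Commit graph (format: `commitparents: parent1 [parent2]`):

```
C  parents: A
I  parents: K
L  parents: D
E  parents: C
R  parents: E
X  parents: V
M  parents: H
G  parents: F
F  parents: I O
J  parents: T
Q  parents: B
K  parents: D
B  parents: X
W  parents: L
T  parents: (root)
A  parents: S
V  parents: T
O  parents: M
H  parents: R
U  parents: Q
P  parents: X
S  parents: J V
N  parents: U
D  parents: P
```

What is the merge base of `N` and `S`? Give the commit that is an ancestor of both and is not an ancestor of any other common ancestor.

V

Ancestors of N: {B, N, Q, T, U, V, X}.
Ancestors of S: {J, S, T, V}.
Common ancestors: {T, V}.
Among these, V is not an ancestor of any other common ancestor — it is the merge base.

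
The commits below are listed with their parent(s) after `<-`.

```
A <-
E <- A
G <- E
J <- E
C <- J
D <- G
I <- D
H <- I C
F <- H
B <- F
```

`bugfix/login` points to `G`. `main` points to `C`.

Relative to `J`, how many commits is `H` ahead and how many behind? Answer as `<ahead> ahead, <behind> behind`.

Reachable from H: {A, C, D, E, G, H, I, J}.
Reachable from J: {A, E, J}.
Only in H's history (ahead): {C, D, G, H, I} — 5.
Only in J's history (behind): {} — 0.

5 ahead, 0 behind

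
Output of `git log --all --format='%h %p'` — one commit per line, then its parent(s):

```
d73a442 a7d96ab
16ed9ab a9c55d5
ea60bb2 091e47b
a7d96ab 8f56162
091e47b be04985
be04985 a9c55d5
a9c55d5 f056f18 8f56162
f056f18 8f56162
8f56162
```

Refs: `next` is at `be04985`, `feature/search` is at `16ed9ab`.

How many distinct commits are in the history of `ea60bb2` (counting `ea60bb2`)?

6

Walking parent pointers from ea60bb2: reachable set = {091e47b, 8f56162, a9c55d5, be04985, ea60bb2, f056f18}.
That is 6 commits.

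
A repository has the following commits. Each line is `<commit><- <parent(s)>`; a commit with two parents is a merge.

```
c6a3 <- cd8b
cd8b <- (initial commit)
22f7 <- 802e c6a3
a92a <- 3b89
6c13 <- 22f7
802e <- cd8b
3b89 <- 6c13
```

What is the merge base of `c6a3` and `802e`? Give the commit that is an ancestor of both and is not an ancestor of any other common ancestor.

Ancestors of c6a3: {c6a3, cd8b}.
Ancestors of 802e: {802e, cd8b}.
Common ancestors: {cd8b}.
The only common ancestor is cd8b, so it is the merge base.

cd8b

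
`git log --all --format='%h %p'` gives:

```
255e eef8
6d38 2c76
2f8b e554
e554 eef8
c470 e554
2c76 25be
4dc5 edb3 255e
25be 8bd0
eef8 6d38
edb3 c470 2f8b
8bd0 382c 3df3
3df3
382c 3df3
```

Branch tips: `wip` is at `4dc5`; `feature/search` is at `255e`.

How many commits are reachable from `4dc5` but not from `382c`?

11

Reachable from 4dc5: {255e, 25be, 2c76, 2f8b, 382c, 3df3, 4dc5, 6d38, 8bd0, c470, e554, edb3, eef8}.
Reachable from 382c: {382c, 3df3}.
In 4dc5's history but not 382c's: {255e, 25be, 2c76, 2f8b, 4dc5, 6d38, 8bd0, c470, e554, edb3, eef8} — 11 commits.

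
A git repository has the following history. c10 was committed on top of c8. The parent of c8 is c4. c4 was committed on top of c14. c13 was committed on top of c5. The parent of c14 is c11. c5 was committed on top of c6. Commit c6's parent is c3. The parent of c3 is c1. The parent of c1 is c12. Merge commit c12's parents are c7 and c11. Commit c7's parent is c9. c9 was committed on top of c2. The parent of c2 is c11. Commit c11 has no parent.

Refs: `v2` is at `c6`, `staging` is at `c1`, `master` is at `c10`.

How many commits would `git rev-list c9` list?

Walking parent pointers from c9: reachable set = {c11, c2, c9}.
That is 3 commits.

3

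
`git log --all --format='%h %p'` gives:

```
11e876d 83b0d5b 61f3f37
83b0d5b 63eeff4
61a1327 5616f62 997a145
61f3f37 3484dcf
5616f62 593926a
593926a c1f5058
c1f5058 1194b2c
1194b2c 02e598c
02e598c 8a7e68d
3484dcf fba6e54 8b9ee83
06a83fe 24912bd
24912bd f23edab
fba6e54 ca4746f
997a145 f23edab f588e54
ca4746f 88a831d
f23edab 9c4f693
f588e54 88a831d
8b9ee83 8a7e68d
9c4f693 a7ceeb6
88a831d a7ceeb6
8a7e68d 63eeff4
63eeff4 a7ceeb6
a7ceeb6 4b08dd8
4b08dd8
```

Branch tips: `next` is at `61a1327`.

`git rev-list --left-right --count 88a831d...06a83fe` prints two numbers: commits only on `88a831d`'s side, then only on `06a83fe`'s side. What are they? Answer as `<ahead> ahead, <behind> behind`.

1 ahead, 4 behind

Reachable from 88a831d: {4b08dd8, 88a831d, a7ceeb6}.
Reachable from 06a83fe: {06a83fe, 24912bd, 4b08dd8, 9c4f693, a7ceeb6, f23edab}.
Only in 88a831d's history (ahead): {88a831d} — 1.
Only in 06a83fe's history (behind): {06a83fe, 24912bd, 9c4f693, f23edab} — 4.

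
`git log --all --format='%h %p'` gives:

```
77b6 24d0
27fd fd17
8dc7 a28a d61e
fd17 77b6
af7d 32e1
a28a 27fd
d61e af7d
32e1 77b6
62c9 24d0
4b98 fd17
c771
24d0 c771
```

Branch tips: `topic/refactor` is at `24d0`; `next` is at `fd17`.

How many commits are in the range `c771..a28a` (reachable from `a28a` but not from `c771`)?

Reachable from a28a: {24d0, 27fd, 77b6, a28a, c771, fd17}.
Reachable from c771: {c771}.
In a28a's history but not c771's: {24d0, 27fd, 77b6, a28a, fd17} — 5 commits.

5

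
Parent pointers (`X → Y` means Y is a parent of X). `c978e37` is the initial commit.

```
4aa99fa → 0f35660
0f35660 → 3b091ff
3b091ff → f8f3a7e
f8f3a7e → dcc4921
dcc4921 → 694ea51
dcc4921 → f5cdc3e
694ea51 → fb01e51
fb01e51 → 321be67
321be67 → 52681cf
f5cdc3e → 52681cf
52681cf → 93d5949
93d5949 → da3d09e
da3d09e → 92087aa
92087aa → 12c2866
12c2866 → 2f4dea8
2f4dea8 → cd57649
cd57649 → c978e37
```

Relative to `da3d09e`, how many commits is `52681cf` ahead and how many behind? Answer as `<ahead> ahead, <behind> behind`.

Reachable from 52681cf: {12c2866, 2f4dea8, 52681cf, 92087aa, 93d5949, c978e37, cd57649, da3d09e}.
Reachable from da3d09e: {12c2866, 2f4dea8, 92087aa, c978e37, cd57649, da3d09e}.
Only in 52681cf's history (ahead): {52681cf, 93d5949} — 2.
Only in da3d09e's history (behind): {} — 0.

2 ahead, 0 behind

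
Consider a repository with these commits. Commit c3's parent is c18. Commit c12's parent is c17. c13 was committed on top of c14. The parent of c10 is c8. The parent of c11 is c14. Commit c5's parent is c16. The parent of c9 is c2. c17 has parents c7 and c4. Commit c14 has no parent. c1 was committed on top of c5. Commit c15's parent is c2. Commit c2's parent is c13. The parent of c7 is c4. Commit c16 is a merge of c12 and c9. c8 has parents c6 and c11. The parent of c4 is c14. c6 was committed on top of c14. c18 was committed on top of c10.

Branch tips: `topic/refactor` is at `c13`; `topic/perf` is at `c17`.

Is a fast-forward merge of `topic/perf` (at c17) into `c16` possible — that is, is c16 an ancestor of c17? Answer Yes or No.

No

A fast-forward from c16 to c17 is possible iff c16 is an ancestor of c17.
Ancestors of c17: {c14, c17, c4, c7}.
c16 is not among them, so fast-forward is not possible.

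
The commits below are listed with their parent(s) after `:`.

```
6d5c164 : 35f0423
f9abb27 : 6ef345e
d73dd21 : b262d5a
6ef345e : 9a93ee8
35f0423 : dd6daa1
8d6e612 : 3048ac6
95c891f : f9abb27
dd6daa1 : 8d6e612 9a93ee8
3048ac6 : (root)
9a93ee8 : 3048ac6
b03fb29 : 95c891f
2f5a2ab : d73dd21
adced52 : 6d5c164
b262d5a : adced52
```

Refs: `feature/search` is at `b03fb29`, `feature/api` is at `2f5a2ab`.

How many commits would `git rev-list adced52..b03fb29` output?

4

Reachable from b03fb29: {3048ac6, 6ef345e, 95c891f, 9a93ee8, b03fb29, f9abb27}.
Reachable from adced52: {3048ac6, 35f0423, 6d5c164, 8d6e612, 9a93ee8, adced52, dd6daa1}.
In b03fb29's history but not adced52's: {6ef345e, 95c891f, b03fb29, f9abb27} — 4 commits.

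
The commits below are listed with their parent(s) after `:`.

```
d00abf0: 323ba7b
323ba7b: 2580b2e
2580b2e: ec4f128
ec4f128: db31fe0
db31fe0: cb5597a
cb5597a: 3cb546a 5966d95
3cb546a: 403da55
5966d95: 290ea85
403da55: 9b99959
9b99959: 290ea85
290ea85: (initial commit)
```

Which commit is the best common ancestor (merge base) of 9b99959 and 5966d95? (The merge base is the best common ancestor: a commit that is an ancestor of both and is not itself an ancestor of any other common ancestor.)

Ancestors of 9b99959: {290ea85, 9b99959}.
Ancestors of 5966d95: {290ea85, 5966d95}.
Common ancestors: {290ea85}.
The only common ancestor is 290ea85, so it is the merge base.

290ea85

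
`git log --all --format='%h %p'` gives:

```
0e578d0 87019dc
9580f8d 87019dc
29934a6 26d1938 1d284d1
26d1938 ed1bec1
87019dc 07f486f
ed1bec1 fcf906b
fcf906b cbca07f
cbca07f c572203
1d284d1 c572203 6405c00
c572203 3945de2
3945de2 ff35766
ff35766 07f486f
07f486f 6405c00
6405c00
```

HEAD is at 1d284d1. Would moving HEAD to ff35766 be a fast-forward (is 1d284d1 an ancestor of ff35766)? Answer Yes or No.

No

A fast-forward from 1d284d1 to ff35766 is possible iff 1d284d1 is an ancestor of ff35766.
Ancestors of ff35766: {07f486f, 6405c00, ff35766}.
1d284d1 is not among them, so fast-forward is not possible.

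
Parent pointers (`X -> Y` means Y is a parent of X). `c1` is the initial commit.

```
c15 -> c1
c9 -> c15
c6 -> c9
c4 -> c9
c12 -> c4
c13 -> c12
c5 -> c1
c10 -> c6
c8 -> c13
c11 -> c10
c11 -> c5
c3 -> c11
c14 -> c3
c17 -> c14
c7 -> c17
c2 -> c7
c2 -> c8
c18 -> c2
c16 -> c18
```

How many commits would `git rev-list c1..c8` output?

Reachable from c8: {c1, c12, c13, c15, c4, c8, c9}.
Reachable from c1: {c1}.
In c8's history but not c1's: {c12, c13, c15, c4, c8, c9} — 6 commits.

6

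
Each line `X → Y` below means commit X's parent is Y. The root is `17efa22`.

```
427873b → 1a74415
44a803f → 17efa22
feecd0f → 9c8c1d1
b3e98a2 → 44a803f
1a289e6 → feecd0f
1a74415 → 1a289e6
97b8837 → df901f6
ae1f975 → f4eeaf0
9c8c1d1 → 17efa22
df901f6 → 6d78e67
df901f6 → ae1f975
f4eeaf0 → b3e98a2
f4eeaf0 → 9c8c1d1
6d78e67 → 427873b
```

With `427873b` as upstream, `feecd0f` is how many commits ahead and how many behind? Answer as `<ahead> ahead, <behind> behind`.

0 ahead, 3 behind

Reachable from feecd0f: {17efa22, 9c8c1d1, feecd0f}.
Reachable from 427873b: {17efa22, 1a289e6, 1a74415, 427873b, 9c8c1d1, feecd0f}.
Only in feecd0f's history (ahead): {} — 0.
Only in 427873b's history (behind): {1a289e6, 1a74415, 427873b} — 3.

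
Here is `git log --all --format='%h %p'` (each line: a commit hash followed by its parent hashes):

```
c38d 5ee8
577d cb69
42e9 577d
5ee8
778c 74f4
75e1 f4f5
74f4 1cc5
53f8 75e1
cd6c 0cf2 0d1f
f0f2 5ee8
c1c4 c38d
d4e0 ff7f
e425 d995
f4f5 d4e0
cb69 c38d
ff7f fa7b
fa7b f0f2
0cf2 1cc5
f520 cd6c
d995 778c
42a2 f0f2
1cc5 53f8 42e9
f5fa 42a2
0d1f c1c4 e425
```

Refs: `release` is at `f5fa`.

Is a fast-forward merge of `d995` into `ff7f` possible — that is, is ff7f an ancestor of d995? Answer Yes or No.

Yes

A fast-forward from ff7f to d995 is possible iff ff7f is an ancestor of d995.
Ancestors of d995: {1cc5, 42e9, 53f8, 577d, 5ee8, 74f4, 75e1, 778c, c38d, cb69, d4e0, d995, f0f2, f4f5, fa7b, ff7f}.
ff7f is among them, so fast-forward is possible.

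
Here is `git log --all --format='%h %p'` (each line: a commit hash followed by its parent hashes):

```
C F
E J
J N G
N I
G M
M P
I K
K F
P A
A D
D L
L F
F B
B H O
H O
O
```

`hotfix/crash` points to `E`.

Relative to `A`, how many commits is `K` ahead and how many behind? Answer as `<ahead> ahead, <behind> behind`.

Reachable from K: {B, F, H, K, O}.
Reachable from A: {A, B, D, F, H, L, O}.
Only in K's history (ahead): {K} — 1.
Only in A's history (behind): {A, D, L} — 3.

1 ahead, 3 behind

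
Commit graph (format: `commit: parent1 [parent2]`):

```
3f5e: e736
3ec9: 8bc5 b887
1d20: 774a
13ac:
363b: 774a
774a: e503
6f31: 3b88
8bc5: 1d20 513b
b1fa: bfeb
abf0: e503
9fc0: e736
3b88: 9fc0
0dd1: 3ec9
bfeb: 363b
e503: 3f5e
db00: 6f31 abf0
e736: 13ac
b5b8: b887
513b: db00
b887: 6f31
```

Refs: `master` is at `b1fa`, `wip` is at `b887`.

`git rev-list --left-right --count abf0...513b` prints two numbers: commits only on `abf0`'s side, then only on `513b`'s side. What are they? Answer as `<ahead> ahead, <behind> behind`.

Reachable from abf0: {13ac, 3f5e, abf0, e503, e736}.
Reachable from 513b: {13ac, 3b88, 3f5e, 513b, 6f31, 9fc0, abf0, db00, e503, e736}.
Only in abf0's history (ahead): {} — 0.
Only in 513b's history (behind): {3b88, 513b, 6f31, 9fc0, db00} — 5.

0 ahead, 5 behind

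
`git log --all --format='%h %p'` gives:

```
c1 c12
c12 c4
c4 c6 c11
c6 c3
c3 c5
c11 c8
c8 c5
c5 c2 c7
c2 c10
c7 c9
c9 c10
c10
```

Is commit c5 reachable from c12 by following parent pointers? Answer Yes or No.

Ancestors of c12 (commits reachable by following parents): {c10, c11, c12, c2, c3, c4, c5, c6, c7, c8, c9}.
c5 is in that set, so it is an ancestor of c12.

Yes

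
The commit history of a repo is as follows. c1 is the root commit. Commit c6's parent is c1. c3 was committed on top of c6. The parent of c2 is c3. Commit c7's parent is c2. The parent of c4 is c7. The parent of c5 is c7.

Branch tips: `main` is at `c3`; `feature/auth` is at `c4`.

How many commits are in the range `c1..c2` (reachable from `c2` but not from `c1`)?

Reachable from c2: {c1, c2, c3, c6}.
Reachable from c1: {c1}.
In c2's history but not c1's: {c2, c3, c6} — 3 commits.

3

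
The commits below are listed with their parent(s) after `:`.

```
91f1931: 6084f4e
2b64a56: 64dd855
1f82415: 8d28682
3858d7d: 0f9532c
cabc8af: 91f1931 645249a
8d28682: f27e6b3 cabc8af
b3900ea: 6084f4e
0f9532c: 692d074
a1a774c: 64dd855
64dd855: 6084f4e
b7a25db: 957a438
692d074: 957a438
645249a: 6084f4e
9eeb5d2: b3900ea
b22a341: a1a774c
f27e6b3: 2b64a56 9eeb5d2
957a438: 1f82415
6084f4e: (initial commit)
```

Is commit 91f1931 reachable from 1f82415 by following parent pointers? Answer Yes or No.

Yes

Ancestors of 1f82415 (commits reachable by following parents): {1f82415, 2b64a56, 6084f4e, 645249a, 64dd855, 8d28682, 91f1931, 9eeb5d2, b3900ea, cabc8af, f27e6b3}.
91f1931 is in that set, so it is an ancestor of 1f82415.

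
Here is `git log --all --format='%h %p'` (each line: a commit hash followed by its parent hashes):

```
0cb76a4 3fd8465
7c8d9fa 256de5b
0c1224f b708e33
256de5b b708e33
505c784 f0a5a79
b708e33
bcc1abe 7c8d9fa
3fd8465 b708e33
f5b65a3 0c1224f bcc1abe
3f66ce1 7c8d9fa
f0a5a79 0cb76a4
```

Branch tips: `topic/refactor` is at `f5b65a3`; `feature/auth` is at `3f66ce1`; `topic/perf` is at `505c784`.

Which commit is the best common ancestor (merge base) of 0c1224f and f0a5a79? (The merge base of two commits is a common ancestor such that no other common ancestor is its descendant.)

b708e33

Ancestors of 0c1224f: {0c1224f, b708e33}.
Ancestors of f0a5a79: {0cb76a4, 3fd8465, b708e33, f0a5a79}.
Common ancestors: {b708e33}.
The only common ancestor is b708e33, so it is the merge base.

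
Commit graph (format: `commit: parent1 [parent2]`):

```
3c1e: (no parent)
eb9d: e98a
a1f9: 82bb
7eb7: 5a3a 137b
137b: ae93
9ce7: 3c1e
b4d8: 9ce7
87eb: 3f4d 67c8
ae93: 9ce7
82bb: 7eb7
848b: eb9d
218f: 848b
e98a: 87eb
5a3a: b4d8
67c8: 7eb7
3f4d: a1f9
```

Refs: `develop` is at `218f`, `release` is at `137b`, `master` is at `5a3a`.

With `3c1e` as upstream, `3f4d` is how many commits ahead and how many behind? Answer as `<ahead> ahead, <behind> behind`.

9 ahead, 0 behind

Reachable from 3f4d: {137b, 3c1e, 3f4d, 5a3a, 7eb7, 82bb, 9ce7, a1f9, ae93, b4d8}.
Reachable from 3c1e: {3c1e}.
Only in 3f4d's history (ahead): {137b, 3f4d, 5a3a, 7eb7, 82bb, 9ce7, a1f9, ae93, b4d8} — 9.
Only in 3c1e's history (behind): {} — 0.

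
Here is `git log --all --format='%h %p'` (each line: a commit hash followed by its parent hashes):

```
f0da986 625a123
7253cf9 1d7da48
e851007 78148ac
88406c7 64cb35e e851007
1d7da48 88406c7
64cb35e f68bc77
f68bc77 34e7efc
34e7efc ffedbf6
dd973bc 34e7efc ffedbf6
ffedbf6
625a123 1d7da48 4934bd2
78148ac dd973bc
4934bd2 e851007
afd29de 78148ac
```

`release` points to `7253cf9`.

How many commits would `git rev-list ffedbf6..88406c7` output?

7

Reachable from 88406c7: {34e7efc, 64cb35e, 78148ac, 88406c7, dd973bc, e851007, f68bc77, ffedbf6}.
Reachable from ffedbf6: {ffedbf6}.
In 88406c7's history but not ffedbf6's: {34e7efc, 64cb35e, 78148ac, 88406c7, dd973bc, e851007, f68bc77} — 7 commits.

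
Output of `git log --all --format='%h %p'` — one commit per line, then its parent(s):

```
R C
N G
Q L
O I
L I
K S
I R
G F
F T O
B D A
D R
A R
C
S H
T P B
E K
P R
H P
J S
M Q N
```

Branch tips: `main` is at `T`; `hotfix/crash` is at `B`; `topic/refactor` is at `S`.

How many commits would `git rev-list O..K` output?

Reachable from K: {C, H, K, P, R, S}.
Reachable from O: {C, I, O, R}.
In K's history but not O's: {H, K, P, S} — 4 commits.

4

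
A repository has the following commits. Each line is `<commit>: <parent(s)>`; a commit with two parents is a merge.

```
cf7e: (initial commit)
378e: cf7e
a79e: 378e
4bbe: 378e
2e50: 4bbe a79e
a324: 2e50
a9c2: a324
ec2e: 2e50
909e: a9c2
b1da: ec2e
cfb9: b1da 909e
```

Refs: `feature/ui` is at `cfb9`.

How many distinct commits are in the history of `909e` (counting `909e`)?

Walking parent pointers from 909e: reachable set = {2e50, 378e, 4bbe, 909e, a324, a79e, a9c2, cf7e}.
That is 8 commits.

8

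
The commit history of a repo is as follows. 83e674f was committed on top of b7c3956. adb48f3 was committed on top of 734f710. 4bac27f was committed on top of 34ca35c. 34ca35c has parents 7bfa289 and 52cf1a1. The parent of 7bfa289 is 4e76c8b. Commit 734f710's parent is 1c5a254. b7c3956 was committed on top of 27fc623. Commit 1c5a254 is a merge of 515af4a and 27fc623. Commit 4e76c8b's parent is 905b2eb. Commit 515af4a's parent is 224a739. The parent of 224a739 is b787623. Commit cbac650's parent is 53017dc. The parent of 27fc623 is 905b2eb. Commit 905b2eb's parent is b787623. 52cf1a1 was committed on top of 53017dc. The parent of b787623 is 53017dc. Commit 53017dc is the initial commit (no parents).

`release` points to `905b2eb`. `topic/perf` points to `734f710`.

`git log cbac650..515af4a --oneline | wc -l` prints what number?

3

Reachable from 515af4a: {224a739, 515af4a, 53017dc, b787623}.
Reachable from cbac650: {53017dc, cbac650}.
In 515af4a's history but not cbac650's: {224a739, 515af4a, b787623} — 3 commits.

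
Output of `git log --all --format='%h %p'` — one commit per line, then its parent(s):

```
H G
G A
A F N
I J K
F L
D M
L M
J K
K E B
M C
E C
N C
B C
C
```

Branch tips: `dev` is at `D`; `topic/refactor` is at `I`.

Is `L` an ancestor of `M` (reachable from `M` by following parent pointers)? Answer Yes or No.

Ancestors of M: {C, M}.
L is not in that set, so it is not an ancestor of M.

No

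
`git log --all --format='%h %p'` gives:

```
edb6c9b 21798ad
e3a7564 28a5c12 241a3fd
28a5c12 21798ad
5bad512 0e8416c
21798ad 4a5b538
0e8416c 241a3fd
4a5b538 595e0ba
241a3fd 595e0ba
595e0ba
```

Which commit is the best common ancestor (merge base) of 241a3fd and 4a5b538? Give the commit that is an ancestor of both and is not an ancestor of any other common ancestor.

Ancestors of 241a3fd: {241a3fd, 595e0ba}.
Ancestors of 4a5b538: {4a5b538, 595e0ba}.
Common ancestors: {595e0ba}.
The only common ancestor is 595e0ba, so it is the merge base.

595e0ba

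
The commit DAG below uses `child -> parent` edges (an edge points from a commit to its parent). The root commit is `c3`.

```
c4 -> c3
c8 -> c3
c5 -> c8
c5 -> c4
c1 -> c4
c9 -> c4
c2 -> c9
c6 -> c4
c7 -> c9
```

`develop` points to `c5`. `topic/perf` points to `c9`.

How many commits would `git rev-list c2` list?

4

Walking parent pointers from c2: reachable set = {c2, c3, c4, c9}.
That is 4 commits.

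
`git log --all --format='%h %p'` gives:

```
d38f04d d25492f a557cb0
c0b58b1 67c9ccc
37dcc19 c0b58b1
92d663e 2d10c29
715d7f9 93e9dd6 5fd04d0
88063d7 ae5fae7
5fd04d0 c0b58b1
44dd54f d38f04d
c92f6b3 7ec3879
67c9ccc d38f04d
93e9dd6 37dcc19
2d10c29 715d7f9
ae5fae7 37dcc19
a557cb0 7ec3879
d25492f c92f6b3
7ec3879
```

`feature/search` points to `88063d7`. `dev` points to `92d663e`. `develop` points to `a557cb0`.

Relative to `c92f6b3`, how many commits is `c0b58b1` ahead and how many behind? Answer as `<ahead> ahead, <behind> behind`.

Reachable from c0b58b1: {67c9ccc, 7ec3879, a557cb0, c0b58b1, c92f6b3, d25492f, d38f04d}.
Reachable from c92f6b3: {7ec3879, c92f6b3}.
Only in c0b58b1's history (ahead): {67c9ccc, a557cb0, c0b58b1, d25492f, d38f04d} — 5.
Only in c92f6b3's history (behind): {} — 0.

5 ahead, 0 behind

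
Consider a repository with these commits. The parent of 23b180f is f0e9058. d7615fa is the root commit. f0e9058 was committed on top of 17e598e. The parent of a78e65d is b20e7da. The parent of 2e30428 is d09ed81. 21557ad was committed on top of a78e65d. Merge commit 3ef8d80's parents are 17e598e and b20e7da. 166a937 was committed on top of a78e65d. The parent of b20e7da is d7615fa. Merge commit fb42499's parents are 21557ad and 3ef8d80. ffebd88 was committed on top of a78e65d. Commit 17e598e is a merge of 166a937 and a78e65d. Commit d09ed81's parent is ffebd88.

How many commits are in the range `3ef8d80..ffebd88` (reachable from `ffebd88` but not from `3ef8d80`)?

1

Reachable from ffebd88: {a78e65d, b20e7da, d7615fa, ffebd88}.
Reachable from 3ef8d80: {166a937, 17e598e, 3ef8d80, a78e65d, b20e7da, d7615fa}.
In ffebd88's history but not 3ef8d80's: {ffebd88} — 1 commit.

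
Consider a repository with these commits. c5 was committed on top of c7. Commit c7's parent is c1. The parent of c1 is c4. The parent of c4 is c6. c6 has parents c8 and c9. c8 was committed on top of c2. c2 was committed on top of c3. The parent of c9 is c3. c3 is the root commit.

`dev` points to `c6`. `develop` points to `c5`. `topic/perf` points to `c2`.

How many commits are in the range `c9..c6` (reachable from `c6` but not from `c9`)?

Reachable from c6: {c2, c3, c6, c8, c9}.
Reachable from c9: {c3, c9}.
In c6's history but not c9's: {c2, c6, c8} — 3 commits.

3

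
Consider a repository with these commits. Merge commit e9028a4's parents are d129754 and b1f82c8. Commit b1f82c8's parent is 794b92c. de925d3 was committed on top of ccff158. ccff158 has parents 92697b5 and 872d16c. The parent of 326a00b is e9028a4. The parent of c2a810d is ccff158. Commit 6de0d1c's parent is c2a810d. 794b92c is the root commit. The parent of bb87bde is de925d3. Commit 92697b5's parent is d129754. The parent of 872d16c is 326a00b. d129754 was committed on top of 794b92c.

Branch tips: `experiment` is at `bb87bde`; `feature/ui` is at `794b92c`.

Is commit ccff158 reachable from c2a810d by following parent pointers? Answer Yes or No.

Yes

Ancestors of c2a810d (commits reachable by following parents): {326a00b, 794b92c, 872d16c, 92697b5, b1f82c8, c2a810d, ccff158, d129754, e9028a4}.
ccff158 is in that set, so it is an ancestor of c2a810d.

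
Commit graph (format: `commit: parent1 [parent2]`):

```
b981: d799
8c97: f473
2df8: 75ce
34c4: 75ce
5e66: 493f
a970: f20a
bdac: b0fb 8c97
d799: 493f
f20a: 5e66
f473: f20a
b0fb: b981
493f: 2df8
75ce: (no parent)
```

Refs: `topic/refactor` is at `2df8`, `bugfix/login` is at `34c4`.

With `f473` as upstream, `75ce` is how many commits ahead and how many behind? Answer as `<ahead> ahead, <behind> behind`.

0 ahead, 5 behind

Reachable from 75ce: {75ce}.
Reachable from f473: {2df8, 493f, 5e66, 75ce, f20a, f473}.
Only in 75ce's history (ahead): {} — 0.
Only in f473's history (behind): {2df8, 493f, 5e66, f20a, f473} — 5.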